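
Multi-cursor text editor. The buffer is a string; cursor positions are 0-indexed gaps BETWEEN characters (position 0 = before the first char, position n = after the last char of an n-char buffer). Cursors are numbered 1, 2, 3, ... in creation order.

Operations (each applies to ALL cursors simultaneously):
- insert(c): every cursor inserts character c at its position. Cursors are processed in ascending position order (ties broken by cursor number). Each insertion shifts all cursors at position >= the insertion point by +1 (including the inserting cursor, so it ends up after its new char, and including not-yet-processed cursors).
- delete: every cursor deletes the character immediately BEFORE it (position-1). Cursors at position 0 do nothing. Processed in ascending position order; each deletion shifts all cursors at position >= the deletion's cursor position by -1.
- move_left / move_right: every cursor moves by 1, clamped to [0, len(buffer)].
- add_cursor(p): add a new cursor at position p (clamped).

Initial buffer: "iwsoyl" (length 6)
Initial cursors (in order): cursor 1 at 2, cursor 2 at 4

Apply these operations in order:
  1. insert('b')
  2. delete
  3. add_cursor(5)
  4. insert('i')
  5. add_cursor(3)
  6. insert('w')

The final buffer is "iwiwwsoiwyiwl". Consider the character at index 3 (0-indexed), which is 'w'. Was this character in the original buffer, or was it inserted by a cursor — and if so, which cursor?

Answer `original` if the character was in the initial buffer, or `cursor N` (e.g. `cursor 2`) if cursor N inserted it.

After op 1 (insert('b')): buffer="iwbsobyl" (len 8), cursors c1@3 c2@6, authorship ..1..2..
After op 2 (delete): buffer="iwsoyl" (len 6), cursors c1@2 c2@4, authorship ......
After op 3 (add_cursor(5)): buffer="iwsoyl" (len 6), cursors c1@2 c2@4 c3@5, authorship ......
After op 4 (insert('i')): buffer="iwisoiyil" (len 9), cursors c1@3 c2@6 c3@8, authorship ..1..2.3.
After op 5 (add_cursor(3)): buffer="iwisoiyil" (len 9), cursors c1@3 c4@3 c2@6 c3@8, authorship ..1..2.3.
After op 6 (insert('w')): buffer="iwiwwsoiwyiwl" (len 13), cursors c1@5 c4@5 c2@9 c3@12, authorship ..114..22.33.
Authorship (.=original, N=cursor N): . . 1 1 4 . . 2 2 . 3 3 .
Index 3: author = 1

Answer: cursor 1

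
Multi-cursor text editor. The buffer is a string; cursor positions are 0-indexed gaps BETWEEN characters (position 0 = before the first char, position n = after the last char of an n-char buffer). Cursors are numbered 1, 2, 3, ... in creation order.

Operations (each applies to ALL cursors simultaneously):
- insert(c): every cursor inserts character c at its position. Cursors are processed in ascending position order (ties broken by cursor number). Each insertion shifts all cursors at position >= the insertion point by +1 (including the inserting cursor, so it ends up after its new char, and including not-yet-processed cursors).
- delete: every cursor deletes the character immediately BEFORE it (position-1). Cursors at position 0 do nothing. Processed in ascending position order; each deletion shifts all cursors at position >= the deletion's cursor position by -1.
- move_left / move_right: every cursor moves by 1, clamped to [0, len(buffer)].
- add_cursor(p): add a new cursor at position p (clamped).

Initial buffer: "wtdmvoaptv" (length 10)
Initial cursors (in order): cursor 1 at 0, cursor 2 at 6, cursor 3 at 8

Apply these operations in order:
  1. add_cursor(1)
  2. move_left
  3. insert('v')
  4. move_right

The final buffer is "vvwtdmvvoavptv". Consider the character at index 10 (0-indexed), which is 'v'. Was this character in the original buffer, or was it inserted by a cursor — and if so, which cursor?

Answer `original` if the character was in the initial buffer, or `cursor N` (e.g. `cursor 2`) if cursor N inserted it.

After op 1 (add_cursor(1)): buffer="wtdmvoaptv" (len 10), cursors c1@0 c4@1 c2@6 c3@8, authorship ..........
After op 2 (move_left): buffer="wtdmvoaptv" (len 10), cursors c1@0 c4@0 c2@5 c3@7, authorship ..........
After op 3 (insert('v')): buffer="vvwtdmvvoavptv" (len 14), cursors c1@2 c4@2 c2@8 c3@11, authorship 14.....2..3...
After op 4 (move_right): buffer="vvwtdmvvoavptv" (len 14), cursors c1@3 c4@3 c2@9 c3@12, authorship 14.....2..3...
Authorship (.=original, N=cursor N): 1 4 . . . . . 2 . . 3 . . .
Index 10: author = 3

Answer: cursor 3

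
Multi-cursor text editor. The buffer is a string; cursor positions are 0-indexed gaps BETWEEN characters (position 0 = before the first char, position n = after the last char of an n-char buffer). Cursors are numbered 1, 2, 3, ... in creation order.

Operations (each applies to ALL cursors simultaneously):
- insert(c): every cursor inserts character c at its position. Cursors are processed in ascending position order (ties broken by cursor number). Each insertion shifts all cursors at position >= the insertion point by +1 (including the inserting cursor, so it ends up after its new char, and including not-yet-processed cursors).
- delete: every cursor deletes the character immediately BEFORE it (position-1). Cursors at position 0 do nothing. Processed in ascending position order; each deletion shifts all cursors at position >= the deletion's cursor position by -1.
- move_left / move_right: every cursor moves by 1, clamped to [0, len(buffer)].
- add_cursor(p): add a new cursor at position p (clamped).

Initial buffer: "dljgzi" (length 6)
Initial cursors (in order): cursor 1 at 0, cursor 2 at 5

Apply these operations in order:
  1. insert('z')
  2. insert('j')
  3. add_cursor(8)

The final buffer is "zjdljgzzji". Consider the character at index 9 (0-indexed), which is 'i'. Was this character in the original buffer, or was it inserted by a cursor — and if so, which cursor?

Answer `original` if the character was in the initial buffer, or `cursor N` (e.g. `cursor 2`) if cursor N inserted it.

Answer: original

Derivation:
After op 1 (insert('z')): buffer="zdljgzzi" (len 8), cursors c1@1 c2@7, authorship 1.....2.
After op 2 (insert('j')): buffer="zjdljgzzji" (len 10), cursors c1@2 c2@9, authorship 11.....22.
After op 3 (add_cursor(8)): buffer="zjdljgzzji" (len 10), cursors c1@2 c3@8 c2@9, authorship 11.....22.
Authorship (.=original, N=cursor N): 1 1 . . . . . 2 2 .
Index 9: author = original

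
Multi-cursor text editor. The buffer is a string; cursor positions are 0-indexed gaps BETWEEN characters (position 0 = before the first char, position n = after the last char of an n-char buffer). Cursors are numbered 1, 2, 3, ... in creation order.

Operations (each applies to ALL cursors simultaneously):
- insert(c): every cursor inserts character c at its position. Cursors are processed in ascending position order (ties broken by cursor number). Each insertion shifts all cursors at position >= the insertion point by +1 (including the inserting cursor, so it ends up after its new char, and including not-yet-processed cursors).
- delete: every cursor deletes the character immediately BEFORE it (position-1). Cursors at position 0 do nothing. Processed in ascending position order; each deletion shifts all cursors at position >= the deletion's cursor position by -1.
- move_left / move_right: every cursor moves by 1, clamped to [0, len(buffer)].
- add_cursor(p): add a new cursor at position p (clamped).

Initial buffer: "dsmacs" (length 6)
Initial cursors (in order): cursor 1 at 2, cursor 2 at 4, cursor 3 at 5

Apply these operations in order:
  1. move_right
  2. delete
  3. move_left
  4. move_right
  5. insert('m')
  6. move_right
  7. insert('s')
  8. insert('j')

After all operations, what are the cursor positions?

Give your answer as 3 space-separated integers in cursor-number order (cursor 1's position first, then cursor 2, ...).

Answer: 6 12 12

Derivation:
After op 1 (move_right): buffer="dsmacs" (len 6), cursors c1@3 c2@5 c3@6, authorship ......
After op 2 (delete): buffer="dsa" (len 3), cursors c1@2 c2@3 c3@3, authorship ...
After op 3 (move_left): buffer="dsa" (len 3), cursors c1@1 c2@2 c3@2, authorship ...
After op 4 (move_right): buffer="dsa" (len 3), cursors c1@2 c2@3 c3@3, authorship ...
After op 5 (insert('m')): buffer="dsmamm" (len 6), cursors c1@3 c2@6 c3@6, authorship ..1.23
After op 6 (move_right): buffer="dsmamm" (len 6), cursors c1@4 c2@6 c3@6, authorship ..1.23
After op 7 (insert('s')): buffer="dsmasmmss" (len 9), cursors c1@5 c2@9 c3@9, authorship ..1.12323
After op 8 (insert('j')): buffer="dsmasjmmssjj" (len 12), cursors c1@6 c2@12 c3@12, authorship ..1.11232323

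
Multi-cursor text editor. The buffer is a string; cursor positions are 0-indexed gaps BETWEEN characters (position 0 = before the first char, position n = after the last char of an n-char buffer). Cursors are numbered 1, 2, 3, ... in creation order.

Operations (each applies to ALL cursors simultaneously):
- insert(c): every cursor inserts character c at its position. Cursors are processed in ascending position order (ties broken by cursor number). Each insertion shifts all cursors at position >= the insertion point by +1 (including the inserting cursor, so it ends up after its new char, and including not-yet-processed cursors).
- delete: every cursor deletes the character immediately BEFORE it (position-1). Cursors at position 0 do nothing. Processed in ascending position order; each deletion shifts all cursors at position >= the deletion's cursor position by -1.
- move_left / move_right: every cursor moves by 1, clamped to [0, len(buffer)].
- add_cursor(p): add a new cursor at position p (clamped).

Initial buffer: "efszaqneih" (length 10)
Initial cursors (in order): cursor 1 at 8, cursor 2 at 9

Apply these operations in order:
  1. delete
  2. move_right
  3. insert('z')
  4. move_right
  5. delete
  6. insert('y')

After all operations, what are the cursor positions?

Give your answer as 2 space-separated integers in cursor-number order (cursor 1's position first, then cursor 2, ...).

Answer: 10 10

Derivation:
After op 1 (delete): buffer="efszaqnh" (len 8), cursors c1@7 c2@7, authorship ........
After op 2 (move_right): buffer="efszaqnh" (len 8), cursors c1@8 c2@8, authorship ........
After op 3 (insert('z')): buffer="efszaqnhzz" (len 10), cursors c1@10 c2@10, authorship ........12
After op 4 (move_right): buffer="efszaqnhzz" (len 10), cursors c1@10 c2@10, authorship ........12
After op 5 (delete): buffer="efszaqnh" (len 8), cursors c1@8 c2@8, authorship ........
After op 6 (insert('y')): buffer="efszaqnhyy" (len 10), cursors c1@10 c2@10, authorship ........12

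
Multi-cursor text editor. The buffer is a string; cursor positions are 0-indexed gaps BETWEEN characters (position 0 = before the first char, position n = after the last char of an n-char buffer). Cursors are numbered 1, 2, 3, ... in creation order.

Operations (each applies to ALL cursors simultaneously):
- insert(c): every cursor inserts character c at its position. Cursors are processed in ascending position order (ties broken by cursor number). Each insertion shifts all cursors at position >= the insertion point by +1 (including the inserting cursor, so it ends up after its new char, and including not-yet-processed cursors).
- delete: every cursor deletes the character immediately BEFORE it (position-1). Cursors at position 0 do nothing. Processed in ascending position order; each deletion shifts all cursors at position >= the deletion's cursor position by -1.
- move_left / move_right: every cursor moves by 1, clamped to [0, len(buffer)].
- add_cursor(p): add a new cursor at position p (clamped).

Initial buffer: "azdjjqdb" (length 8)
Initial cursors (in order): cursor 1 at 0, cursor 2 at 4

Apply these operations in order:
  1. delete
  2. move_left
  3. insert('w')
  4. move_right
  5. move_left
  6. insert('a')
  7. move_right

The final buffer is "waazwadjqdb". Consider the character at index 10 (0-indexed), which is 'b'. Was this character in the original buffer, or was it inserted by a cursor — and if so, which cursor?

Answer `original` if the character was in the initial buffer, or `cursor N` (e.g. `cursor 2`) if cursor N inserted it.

Answer: original

Derivation:
After op 1 (delete): buffer="azdjqdb" (len 7), cursors c1@0 c2@3, authorship .......
After op 2 (move_left): buffer="azdjqdb" (len 7), cursors c1@0 c2@2, authorship .......
After op 3 (insert('w')): buffer="wazwdjqdb" (len 9), cursors c1@1 c2@4, authorship 1..2.....
After op 4 (move_right): buffer="wazwdjqdb" (len 9), cursors c1@2 c2@5, authorship 1..2.....
After op 5 (move_left): buffer="wazwdjqdb" (len 9), cursors c1@1 c2@4, authorship 1..2.....
After op 6 (insert('a')): buffer="waazwadjqdb" (len 11), cursors c1@2 c2@6, authorship 11..22.....
After op 7 (move_right): buffer="waazwadjqdb" (len 11), cursors c1@3 c2@7, authorship 11..22.....
Authorship (.=original, N=cursor N): 1 1 . . 2 2 . . . . .
Index 10: author = original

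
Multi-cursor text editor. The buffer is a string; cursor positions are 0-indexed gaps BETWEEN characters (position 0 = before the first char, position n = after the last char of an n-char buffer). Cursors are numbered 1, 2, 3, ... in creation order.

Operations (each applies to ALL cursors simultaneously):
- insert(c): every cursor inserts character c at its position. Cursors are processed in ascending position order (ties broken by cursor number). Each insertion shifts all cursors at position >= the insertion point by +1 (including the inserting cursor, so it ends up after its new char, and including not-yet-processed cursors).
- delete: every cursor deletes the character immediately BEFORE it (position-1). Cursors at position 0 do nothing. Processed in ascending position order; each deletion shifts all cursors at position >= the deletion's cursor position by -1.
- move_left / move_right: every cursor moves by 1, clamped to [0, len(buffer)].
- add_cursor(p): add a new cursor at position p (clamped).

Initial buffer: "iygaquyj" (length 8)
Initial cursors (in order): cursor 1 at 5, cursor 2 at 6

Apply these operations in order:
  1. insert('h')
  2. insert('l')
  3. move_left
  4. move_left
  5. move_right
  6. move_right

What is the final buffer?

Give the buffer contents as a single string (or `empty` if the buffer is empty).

After op 1 (insert('h')): buffer="iygaqhuhyj" (len 10), cursors c1@6 c2@8, authorship .....1.2..
After op 2 (insert('l')): buffer="iygaqhluhlyj" (len 12), cursors c1@7 c2@10, authorship .....11.22..
After op 3 (move_left): buffer="iygaqhluhlyj" (len 12), cursors c1@6 c2@9, authorship .....11.22..
After op 4 (move_left): buffer="iygaqhluhlyj" (len 12), cursors c1@5 c2@8, authorship .....11.22..
After op 5 (move_right): buffer="iygaqhluhlyj" (len 12), cursors c1@6 c2@9, authorship .....11.22..
After op 6 (move_right): buffer="iygaqhluhlyj" (len 12), cursors c1@7 c2@10, authorship .....11.22..

Answer: iygaqhluhlyj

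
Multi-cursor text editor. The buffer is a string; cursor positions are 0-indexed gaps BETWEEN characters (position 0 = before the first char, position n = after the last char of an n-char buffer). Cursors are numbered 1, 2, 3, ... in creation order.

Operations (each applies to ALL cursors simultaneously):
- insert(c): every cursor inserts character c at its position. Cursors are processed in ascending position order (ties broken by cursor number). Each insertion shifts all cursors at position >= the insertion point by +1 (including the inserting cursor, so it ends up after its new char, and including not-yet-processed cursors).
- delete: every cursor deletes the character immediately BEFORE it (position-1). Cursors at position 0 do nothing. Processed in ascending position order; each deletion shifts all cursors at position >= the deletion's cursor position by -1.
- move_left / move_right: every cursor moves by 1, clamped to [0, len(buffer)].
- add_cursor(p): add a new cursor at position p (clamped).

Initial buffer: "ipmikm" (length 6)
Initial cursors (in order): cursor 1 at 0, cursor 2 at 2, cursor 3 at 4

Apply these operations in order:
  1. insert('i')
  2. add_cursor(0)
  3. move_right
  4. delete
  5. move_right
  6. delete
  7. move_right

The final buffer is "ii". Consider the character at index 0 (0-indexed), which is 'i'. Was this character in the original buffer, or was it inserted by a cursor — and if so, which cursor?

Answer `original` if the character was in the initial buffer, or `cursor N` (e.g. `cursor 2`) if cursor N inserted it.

Answer: cursor 2

Derivation:
After op 1 (insert('i')): buffer="iipimiikm" (len 9), cursors c1@1 c2@4 c3@7, authorship 1..2..3..
After op 2 (add_cursor(0)): buffer="iipimiikm" (len 9), cursors c4@0 c1@1 c2@4 c3@7, authorship 1..2..3..
After op 3 (move_right): buffer="iipimiikm" (len 9), cursors c4@1 c1@2 c2@5 c3@8, authorship 1..2..3..
After op 4 (delete): buffer="piiim" (len 5), cursors c1@0 c4@0 c2@2 c3@4, authorship .2.3.
After op 5 (move_right): buffer="piiim" (len 5), cursors c1@1 c4@1 c2@3 c3@5, authorship .2.3.
After op 6 (delete): buffer="ii" (len 2), cursors c1@0 c4@0 c2@1 c3@2, authorship 23
After op 7 (move_right): buffer="ii" (len 2), cursors c1@1 c4@1 c2@2 c3@2, authorship 23
Authorship (.=original, N=cursor N): 2 3
Index 0: author = 2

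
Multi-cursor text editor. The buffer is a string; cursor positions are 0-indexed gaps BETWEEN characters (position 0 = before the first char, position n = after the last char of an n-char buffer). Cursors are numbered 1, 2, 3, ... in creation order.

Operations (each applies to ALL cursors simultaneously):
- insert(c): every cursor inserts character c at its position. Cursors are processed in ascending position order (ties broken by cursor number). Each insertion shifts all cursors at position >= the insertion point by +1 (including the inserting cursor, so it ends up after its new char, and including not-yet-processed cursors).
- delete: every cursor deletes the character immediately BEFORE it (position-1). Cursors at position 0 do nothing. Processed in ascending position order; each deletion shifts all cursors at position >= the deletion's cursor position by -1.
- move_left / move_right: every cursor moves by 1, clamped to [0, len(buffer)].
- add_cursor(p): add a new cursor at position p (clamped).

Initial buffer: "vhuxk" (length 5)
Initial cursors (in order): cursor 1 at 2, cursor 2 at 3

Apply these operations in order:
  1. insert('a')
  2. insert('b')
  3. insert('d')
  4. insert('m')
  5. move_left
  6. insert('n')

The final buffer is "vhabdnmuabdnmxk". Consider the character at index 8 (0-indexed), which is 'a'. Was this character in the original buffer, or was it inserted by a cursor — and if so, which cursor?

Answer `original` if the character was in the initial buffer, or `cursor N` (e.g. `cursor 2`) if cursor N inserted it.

Answer: cursor 2

Derivation:
After op 1 (insert('a')): buffer="vhauaxk" (len 7), cursors c1@3 c2@5, authorship ..1.2..
After op 2 (insert('b')): buffer="vhabuabxk" (len 9), cursors c1@4 c2@7, authorship ..11.22..
After op 3 (insert('d')): buffer="vhabduabdxk" (len 11), cursors c1@5 c2@9, authorship ..111.222..
After op 4 (insert('m')): buffer="vhabdmuabdmxk" (len 13), cursors c1@6 c2@11, authorship ..1111.2222..
After op 5 (move_left): buffer="vhabdmuabdmxk" (len 13), cursors c1@5 c2@10, authorship ..1111.2222..
After op 6 (insert('n')): buffer="vhabdnmuabdnmxk" (len 15), cursors c1@6 c2@12, authorship ..11111.22222..
Authorship (.=original, N=cursor N): . . 1 1 1 1 1 . 2 2 2 2 2 . .
Index 8: author = 2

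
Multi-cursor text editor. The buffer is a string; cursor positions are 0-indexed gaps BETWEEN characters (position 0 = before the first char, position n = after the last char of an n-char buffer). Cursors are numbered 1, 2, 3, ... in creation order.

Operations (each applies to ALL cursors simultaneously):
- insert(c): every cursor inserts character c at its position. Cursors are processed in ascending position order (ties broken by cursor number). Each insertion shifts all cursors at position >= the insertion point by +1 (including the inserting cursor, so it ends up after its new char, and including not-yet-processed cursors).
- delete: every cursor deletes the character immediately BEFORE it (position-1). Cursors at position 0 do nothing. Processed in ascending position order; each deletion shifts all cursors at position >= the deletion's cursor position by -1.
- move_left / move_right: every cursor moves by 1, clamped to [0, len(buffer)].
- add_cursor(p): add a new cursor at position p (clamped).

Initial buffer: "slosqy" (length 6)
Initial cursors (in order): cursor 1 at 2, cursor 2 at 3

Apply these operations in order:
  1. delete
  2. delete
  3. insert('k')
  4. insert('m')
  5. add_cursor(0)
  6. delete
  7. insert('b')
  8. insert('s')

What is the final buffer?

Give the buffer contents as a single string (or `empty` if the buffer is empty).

Answer: bskkbbsssqy

Derivation:
After op 1 (delete): buffer="ssqy" (len 4), cursors c1@1 c2@1, authorship ....
After op 2 (delete): buffer="sqy" (len 3), cursors c1@0 c2@0, authorship ...
After op 3 (insert('k')): buffer="kksqy" (len 5), cursors c1@2 c2@2, authorship 12...
After op 4 (insert('m')): buffer="kkmmsqy" (len 7), cursors c1@4 c2@4, authorship 1212...
After op 5 (add_cursor(0)): buffer="kkmmsqy" (len 7), cursors c3@0 c1@4 c2@4, authorship 1212...
After op 6 (delete): buffer="kksqy" (len 5), cursors c3@0 c1@2 c2@2, authorship 12...
After op 7 (insert('b')): buffer="bkkbbsqy" (len 8), cursors c3@1 c1@5 c2@5, authorship 31212...
After op 8 (insert('s')): buffer="bskkbbsssqy" (len 11), cursors c3@2 c1@8 c2@8, authorship 33121212...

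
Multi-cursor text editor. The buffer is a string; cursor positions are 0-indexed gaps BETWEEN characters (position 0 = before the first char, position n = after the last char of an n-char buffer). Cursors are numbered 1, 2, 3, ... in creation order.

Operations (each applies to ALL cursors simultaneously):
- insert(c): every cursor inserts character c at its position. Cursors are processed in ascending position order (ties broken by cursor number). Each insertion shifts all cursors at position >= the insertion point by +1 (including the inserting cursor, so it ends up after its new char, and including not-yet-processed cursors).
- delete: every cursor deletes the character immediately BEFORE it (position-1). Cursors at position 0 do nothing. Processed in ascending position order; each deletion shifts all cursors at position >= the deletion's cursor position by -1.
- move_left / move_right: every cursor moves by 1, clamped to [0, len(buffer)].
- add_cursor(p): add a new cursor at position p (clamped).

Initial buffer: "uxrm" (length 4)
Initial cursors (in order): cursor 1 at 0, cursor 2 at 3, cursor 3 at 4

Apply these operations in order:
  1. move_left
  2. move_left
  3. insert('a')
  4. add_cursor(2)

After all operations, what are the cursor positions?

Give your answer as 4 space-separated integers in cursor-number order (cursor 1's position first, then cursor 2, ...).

After op 1 (move_left): buffer="uxrm" (len 4), cursors c1@0 c2@2 c3@3, authorship ....
After op 2 (move_left): buffer="uxrm" (len 4), cursors c1@0 c2@1 c3@2, authorship ....
After op 3 (insert('a')): buffer="auaxarm" (len 7), cursors c1@1 c2@3 c3@5, authorship 1.2.3..
After op 4 (add_cursor(2)): buffer="auaxarm" (len 7), cursors c1@1 c4@2 c2@3 c3@5, authorship 1.2.3..

Answer: 1 3 5 2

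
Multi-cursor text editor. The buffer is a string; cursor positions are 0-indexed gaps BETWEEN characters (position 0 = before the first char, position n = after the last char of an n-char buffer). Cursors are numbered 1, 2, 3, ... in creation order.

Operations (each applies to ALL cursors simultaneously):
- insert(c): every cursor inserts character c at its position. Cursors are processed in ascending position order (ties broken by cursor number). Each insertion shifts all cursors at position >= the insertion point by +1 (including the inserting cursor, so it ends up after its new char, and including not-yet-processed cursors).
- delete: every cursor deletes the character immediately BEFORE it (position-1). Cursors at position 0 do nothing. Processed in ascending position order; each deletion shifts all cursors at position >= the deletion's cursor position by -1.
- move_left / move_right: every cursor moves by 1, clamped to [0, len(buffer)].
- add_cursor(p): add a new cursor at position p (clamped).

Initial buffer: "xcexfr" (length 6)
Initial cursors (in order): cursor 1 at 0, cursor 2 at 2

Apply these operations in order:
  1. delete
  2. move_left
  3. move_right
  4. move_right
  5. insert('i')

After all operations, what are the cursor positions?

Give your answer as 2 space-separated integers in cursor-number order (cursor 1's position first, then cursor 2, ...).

Answer: 4 4

Derivation:
After op 1 (delete): buffer="xexfr" (len 5), cursors c1@0 c2@1, authorship .....
After op 2 (move_left): buffer="xexfr" (len 5), cursors c1@0 c2@0, authorship .....
After op 3 (move_right): buffer="xexfr" (len 5), cursors c1@1 c2@1, authorship .....
After op 4 (move_right): buffer="xexfr" (len 5), cursors c1@2 c2@2, authorship .....
After op 5 (insert('i')): buffer="xeiixfr" (len 7), cursors c1@4 c2@4, authorship ..12...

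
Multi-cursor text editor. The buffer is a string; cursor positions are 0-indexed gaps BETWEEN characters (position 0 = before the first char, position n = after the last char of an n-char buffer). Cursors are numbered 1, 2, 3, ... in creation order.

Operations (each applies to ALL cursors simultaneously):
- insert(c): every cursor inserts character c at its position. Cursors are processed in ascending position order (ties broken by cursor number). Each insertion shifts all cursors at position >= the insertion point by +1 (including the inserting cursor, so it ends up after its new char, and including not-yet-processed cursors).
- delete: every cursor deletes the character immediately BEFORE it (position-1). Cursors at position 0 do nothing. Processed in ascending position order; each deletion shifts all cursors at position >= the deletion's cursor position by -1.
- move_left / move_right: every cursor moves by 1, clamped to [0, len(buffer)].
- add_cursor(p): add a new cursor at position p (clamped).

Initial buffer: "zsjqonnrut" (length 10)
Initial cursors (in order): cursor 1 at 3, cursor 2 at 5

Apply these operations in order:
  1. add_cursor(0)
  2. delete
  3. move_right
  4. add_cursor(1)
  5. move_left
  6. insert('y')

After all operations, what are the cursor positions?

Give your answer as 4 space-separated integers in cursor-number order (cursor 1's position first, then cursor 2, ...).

After op 1 (add_cursor(0)): buffer="zsjqonnrut" (len 10), cursors c3@0 c1@3 c2@5, authorship ..........
After op 2 (delete): buffer="zsqnnrut" (len 8), cursors c3@0 c1@2 c2@3, authorship ........
After op 3 (move_right): buffer="zsqnnrut" (len 8), cursors c3@1 c1@3 c2@4, authorship ........
After op 4 (add_cursor(1)): buffer="zsqnnrut" (len 8), cursors c3@1 c4@1 c1@3 c2@4, authorship ........
After op 5 (move_left): buffer="zsqnnrut" (len 8), cursors c3@0 c4@0 c1@2 c2@3, authorship ........
After op 6 (insert('y')): buffer="yyzsyqynnrut" (len 12), cursors c3@2 c4@2 c1@5 c2@7, authorship 34..1.2.....

Answer: 5 7 2 2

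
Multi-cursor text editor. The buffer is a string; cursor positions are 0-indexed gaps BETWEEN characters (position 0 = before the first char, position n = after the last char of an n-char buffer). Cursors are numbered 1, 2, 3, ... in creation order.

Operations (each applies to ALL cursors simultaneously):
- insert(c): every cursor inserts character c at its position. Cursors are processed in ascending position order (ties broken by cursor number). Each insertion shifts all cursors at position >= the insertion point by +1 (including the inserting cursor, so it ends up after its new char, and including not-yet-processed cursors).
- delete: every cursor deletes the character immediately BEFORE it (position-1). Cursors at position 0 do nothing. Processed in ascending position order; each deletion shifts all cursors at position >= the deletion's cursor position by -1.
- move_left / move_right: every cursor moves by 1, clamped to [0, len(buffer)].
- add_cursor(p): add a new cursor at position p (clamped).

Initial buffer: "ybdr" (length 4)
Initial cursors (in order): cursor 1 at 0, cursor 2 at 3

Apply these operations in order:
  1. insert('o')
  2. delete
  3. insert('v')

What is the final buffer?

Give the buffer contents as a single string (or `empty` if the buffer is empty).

After op 1 (insert('o')): buffer="oybdor" (len 6), cursors c1@1 c2@5, authorship 1...2.
After op 2 (delete): buffer="ybdr" (len 4), cursors c1@0 c2@3, authorship ....
After op 3 (insert('v')): buffer="vybdvr" (len 6), cursors c1@1 c2@5, authorship 1...2.

Answer: vybdvr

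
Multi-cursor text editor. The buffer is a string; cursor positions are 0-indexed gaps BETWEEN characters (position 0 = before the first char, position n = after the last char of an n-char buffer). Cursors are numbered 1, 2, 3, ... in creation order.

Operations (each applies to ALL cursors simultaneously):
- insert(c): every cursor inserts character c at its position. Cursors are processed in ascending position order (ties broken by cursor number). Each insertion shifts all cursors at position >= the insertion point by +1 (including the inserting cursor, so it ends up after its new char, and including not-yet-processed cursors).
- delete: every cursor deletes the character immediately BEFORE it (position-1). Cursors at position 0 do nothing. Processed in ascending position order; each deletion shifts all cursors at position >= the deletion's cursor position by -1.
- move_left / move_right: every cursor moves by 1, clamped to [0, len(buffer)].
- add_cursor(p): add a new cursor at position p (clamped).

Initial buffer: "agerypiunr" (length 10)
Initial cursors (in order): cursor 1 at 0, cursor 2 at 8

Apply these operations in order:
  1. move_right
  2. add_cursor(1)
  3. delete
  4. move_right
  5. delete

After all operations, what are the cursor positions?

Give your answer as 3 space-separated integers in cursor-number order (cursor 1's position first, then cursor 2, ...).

Answer: 0 6 0

Derivation:
After op 1 (move_right): buffer="agerypiunr" (len 10), cursors c1@1 c2@9, authorship ..........
After op 2 (add_cursor(1)): buffer="agerypiunr" (len 10), cursors c1@1 c3@1 c2@9, authorship ..........
After op 3 (delete): buffer="gerypiur" (len 8), cursors c1@0 c3@0 c2@7, authorship ........
After op 4 (move_right): buffer="gerypiur" (len 8), cursors c1@1 c3@1 c2@8, authorship ........
After op 5 (delete): buffer="erypiu" (len 6), cursors c1@0 c3@0 c2@6, authorship ......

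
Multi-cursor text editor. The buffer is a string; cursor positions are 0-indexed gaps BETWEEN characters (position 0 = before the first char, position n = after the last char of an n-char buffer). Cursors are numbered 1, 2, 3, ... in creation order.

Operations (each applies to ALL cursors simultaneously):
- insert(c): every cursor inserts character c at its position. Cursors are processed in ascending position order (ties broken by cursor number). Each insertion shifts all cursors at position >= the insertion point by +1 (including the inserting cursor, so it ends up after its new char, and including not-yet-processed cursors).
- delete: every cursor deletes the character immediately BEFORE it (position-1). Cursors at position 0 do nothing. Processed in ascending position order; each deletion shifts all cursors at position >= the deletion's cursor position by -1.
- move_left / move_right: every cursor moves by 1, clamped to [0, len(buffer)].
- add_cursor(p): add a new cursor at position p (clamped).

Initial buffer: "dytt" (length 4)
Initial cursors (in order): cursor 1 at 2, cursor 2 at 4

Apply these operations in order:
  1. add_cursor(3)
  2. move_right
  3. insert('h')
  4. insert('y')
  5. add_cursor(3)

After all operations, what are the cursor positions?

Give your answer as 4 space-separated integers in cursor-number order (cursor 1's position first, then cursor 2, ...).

After op 1 (add_cursor(3)): buffer="dytt" (len 4), cursors c1@2 c3@3 c2@4, authorship ....
After op 2 (move_right): buffer="dytt" (len 4), cursors c1@3 c2@4 c3@4, authorship ....
After op 3 (insert('h')): buffer="dyththh" (len 7), cursors c1@4 c2@7 c3@7, authorship ...1.23
After op 4 (insert('y')): buffer="dythythhyy" (len 10), cursors c1@5 c2@10 c3@10, authorship ...11.2323
After op 5 (add_cursor(3)): buffer="dythythhyy" (len 10), cursors c4@3 c1@5 c2@10 c3@10, authorship ...11.2323

Answer: 5 10 10 3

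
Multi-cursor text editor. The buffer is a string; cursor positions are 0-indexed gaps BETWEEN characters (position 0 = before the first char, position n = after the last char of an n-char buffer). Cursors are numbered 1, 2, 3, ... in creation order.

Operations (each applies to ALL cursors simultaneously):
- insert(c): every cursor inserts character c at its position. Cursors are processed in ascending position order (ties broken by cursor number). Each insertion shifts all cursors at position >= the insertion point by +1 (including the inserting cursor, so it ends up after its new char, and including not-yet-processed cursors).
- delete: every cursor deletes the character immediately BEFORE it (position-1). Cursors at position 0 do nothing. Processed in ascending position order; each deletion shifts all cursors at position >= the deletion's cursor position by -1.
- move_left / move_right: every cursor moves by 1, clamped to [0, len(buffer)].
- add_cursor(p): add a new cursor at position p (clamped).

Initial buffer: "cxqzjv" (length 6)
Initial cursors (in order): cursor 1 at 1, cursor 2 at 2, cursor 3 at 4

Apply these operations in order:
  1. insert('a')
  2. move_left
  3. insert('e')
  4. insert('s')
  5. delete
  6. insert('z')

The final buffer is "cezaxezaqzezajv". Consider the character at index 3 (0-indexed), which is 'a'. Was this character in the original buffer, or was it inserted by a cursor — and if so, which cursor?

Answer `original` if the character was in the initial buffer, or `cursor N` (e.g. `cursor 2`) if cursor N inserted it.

After op 1 (insert('a')): buffer="caxaqzajv" (len 9), cursors c1@2 c2@4 c3@7, authorship .1.2..3..
After op 2 (move_left): buffer="caxaqzajv" (len 9), cursors c1@1 c2@3 c3@6, authorship .1.2..3..
After op 3 (insert('e')): buffer="ceaxeaqzeajv" (len 12), cursors c1@2 c2@5 c3@9, authorship .11.22..33..
After op 4 (insert('s')): buffer="cesaxesaqzesajv" (len 15), cursors c1@3 c2@7 c3@12, authorship .111.222..333..
After op 5 (delete): buffer="ceaxeaqzeajv" (len 12), cursors c1@2 c2@5 c3@9, authorship .11.22..33..
After op 6 (insert('z')): buffer="cezaxezaqzezajv" (len 15), cursors c1@3 c2@7 c3@12, authorship .111.222..333..
Authorship (.=original, N=cursor N): . 1 1 1 . 2 2 2 . . 3 3 3 . .
Index 3: author = 1

Answer: cursor 1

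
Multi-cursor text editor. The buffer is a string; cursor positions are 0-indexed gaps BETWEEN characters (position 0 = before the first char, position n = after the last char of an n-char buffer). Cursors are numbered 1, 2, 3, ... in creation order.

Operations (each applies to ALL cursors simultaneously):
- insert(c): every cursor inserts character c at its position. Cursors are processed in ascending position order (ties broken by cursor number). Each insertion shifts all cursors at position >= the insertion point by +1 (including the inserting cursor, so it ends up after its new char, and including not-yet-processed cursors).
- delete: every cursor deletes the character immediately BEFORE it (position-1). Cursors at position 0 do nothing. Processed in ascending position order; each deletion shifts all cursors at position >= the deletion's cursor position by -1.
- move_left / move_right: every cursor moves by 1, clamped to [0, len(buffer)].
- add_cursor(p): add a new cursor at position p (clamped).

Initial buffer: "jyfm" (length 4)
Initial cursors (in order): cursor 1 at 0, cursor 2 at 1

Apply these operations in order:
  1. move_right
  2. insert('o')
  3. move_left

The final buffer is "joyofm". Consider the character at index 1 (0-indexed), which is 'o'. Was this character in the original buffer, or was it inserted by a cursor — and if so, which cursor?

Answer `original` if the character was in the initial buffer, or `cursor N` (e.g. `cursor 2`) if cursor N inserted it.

Answer: cursor 1

Derivation:
After op 1 (move_right): buffer="jyfm" (len 4), cursors c1@1 c2@2, authorship ....
After op 2 (insert('o')): buffer="joyofm" (len 6), cursors c1@2 c2@4, authorship .1.2..
After op 3 (move_left): buffer="joyofm" (len 6), cursors c1@1 c2@3, authorship .1.2..
Authorship (.=original, N=cursor N): . 1 . 2 . .
Index 1: author = 1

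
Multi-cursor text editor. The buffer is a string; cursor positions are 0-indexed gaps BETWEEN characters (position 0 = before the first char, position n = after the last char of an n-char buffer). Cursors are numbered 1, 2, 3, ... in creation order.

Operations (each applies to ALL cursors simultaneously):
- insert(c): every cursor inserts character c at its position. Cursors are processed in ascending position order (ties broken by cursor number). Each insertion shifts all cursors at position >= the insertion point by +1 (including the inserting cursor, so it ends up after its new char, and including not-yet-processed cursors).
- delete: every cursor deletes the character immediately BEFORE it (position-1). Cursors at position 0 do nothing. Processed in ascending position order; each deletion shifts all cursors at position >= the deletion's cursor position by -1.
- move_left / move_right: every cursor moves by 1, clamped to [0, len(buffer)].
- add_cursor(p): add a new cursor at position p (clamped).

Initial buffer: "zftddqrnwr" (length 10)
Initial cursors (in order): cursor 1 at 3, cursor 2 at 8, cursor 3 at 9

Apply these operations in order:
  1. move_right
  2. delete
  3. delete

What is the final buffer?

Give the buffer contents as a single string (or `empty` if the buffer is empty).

Answer: zfdq

Derivation:
After op 1 (move_right): buffer="zftddqrnwr" (len 10), cursors c1@4 c2@9 c3@10, authorship ..........
After op 2 (delete): buffer="zftdqrn" (len 7), cursors c1@3 c2@7 c3@7, authorship .......
After op 3 (delete): buffer="zfdq" (len 4), cursors c1@2 c2@4 c3@4, authorship ....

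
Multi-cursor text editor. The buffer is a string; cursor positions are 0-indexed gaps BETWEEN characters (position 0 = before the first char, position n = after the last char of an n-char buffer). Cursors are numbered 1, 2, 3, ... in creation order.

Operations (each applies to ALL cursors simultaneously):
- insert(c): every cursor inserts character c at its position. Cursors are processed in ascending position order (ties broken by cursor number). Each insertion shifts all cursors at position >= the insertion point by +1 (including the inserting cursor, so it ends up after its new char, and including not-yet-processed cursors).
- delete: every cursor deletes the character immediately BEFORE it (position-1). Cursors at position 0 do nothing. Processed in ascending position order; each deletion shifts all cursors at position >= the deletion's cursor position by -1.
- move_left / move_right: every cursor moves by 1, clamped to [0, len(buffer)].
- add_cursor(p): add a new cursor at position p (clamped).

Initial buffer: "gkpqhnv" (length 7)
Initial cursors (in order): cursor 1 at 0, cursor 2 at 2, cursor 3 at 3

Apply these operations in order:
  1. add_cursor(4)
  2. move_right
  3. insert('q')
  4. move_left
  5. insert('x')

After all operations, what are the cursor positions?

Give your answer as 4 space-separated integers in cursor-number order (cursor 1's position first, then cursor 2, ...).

After op 1 (add_cursor(4)): buffer="gkpqhnv" (len 7), cursors c1@0 c2@2 c3@3 c4@4, authorship .......
After op 2 (move_right): buffer="gkpqhnv" (len 7), cursors c1@1 c2@3 c3@4 c4@5, authorship .......
After op 3 (insert('q')): buffer="gqkpqqqhqnv" (len 11), cursors c1@2 c2@5 c3@7 c4@9, authorship .1..2.3.4..
After op 4 (move_left): buffer="gqkpqqqhqnv" (len 11), cursors c1@1 c2@4 c3@6 c4@8, authorship .1..2.3.4..
After op 5 (insert('x')): buffer="gxqkpxqqxqhxqnv" (len 15), cursors c1@2 c2@6 c3@9 c4@12, authorship .11..22.33.44..

Answer: 2 6 9 12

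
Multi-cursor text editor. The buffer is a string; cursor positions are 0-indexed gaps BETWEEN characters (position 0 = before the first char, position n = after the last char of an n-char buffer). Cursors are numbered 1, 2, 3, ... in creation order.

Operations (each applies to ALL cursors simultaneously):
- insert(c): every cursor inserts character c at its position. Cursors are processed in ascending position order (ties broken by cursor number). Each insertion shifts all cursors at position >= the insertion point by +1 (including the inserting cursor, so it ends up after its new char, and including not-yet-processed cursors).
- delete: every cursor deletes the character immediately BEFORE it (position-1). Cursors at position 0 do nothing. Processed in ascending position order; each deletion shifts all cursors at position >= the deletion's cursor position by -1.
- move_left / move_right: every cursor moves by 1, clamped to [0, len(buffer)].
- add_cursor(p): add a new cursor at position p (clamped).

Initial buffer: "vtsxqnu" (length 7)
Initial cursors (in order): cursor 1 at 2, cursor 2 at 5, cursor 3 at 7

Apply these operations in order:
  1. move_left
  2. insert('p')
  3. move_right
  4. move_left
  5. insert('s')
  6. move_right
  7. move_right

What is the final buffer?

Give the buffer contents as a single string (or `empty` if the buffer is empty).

Answer: vpstsxpsqnpsu

Derivation:
After op 1 (move_left): buffer="vtsxqnu" (len 7), cursors c1@1 c2@4 c3@6, authorship .......
After op 2 (insert('p')): buffer="vptsxpqnpu" (len 10), cursors c1@2 c2@6 c3@9, authorship .1...2..3.
After op 3 (move_right): buffer="vptsxpqnpu" (len 10), cursors c1@3 c2@7 c3@10, authorship .1...2..3.
After op 4 (move_left): buffer="vptsxpqnpu" (len 10), cursors c1@2 c2@6 c3@9, authorship .1...2..3.
After op 5 (insert('s')): buffer="vpstsxpsqnpsu" (len 13), cursors c1@3 c2@8 c3@12, authorship .11...22..33.
After op 6 (move_right): buffer="vpstsxpsqnpsu" (len 13), cursors c1@4 c2@9 c3@13, authorship .11...22..33.
After op 7 (move_right): buffer="vpstsxpsqnpsu" (len 13), cursors c1@5 c2@10 c3@13, authorship .11...22..33.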